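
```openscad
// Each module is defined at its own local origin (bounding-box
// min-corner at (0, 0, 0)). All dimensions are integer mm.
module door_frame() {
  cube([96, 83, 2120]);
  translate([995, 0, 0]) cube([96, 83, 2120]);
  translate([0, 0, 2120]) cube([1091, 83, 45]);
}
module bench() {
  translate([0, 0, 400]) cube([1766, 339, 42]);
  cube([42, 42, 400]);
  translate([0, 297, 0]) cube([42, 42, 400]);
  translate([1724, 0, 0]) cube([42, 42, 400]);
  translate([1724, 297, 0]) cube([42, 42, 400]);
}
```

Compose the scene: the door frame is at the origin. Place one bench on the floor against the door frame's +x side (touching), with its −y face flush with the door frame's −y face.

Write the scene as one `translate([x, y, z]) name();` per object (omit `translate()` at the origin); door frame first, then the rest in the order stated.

door_frame();
translate([1091, 0, 0]) bench();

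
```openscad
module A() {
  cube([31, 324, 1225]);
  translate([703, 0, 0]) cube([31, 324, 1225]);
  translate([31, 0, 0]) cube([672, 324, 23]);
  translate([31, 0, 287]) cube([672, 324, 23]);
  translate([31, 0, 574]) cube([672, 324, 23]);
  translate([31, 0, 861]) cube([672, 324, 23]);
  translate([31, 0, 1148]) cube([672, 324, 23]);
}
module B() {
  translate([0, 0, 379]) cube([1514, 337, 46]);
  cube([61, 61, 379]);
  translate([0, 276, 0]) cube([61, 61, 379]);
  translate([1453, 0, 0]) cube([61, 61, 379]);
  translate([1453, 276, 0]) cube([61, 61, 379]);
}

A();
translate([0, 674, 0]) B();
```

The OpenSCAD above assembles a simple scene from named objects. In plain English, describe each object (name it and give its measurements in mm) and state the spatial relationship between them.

A is a bookshelf 734 mm wide overall, 324 mm deep and 1225 mm tall. The two sides are 31 mm thick vertical panels. 5 horizontal shelves of 23 mm thickness span between the inner faces of the sides; the lowest shelf sits on the floor and shelves are stacked with a clear vertical gap of 264 mm between each pair.

B is a bench: a 1514×337 mm seat slab, 46 mm thick, top at z = 425 mm, on four 61×61 mm square legs flush with the seat corners and standing on z = 0.

The bench is on the floor beside the bookshelf on its +y side.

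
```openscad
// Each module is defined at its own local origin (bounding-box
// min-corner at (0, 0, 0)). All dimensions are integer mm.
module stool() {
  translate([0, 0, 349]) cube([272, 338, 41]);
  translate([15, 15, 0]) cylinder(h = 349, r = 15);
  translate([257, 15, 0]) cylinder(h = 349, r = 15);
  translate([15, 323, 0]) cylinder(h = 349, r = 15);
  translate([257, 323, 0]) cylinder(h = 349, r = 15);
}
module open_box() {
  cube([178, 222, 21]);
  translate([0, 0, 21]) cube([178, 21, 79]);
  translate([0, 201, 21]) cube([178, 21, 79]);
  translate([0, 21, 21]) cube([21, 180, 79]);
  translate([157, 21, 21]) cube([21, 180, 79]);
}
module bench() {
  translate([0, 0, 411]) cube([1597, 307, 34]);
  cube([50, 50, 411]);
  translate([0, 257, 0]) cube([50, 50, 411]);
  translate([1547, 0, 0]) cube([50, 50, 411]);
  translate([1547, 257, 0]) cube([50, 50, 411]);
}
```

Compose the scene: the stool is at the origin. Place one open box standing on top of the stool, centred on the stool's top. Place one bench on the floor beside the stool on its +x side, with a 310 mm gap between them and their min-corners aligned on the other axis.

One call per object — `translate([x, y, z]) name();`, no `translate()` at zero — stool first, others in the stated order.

stool();
translate([47, 58, 390]) open_box();
translate([582, 0, 0]) bench();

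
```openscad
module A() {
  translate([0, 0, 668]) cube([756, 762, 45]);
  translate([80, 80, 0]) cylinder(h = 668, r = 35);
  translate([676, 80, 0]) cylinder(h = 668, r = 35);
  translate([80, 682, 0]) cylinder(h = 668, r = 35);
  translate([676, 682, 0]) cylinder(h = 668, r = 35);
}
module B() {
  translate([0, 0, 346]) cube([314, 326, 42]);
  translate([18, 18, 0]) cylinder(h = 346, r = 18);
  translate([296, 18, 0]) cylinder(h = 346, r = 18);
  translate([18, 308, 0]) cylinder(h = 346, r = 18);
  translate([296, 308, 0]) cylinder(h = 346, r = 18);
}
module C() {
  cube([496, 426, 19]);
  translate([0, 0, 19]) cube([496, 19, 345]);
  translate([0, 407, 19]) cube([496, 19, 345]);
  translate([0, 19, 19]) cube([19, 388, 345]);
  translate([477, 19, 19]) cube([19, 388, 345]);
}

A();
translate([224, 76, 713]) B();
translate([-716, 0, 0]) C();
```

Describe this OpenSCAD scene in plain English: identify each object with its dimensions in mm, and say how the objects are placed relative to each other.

A is a rectangular dining table. The top is 756×762×45 mm with its upper surface at z = 713 mm. It stands on four round legs of 70 mm diameter, each leg's bounding box inset 45 mm from the nearest pair of top edges, running from the floor to the underside of the top.

B is a four-legged stool. The seat is a 314×326×42 mm slab whose top surface is at z = 388 mm; four round legs, each 36 mm in diameter, run from the floor (z = 0) to the underside of the seat, each leg's axis is inset half a diameter from the nearest pair of seat edges (so the leg's bounding box is flush with the corner).

C is an open storage box with external size 496×426×364 mm and wall thickness 19 mm (the base is also 19 mm thick). The base covers the whole footprint; the four walls stand on the base, with the y-facing walls full-width and the x-facing walls fitting between their inner faces.

The stool is on top of the table. The open box is on the floor beside the table on its −x side.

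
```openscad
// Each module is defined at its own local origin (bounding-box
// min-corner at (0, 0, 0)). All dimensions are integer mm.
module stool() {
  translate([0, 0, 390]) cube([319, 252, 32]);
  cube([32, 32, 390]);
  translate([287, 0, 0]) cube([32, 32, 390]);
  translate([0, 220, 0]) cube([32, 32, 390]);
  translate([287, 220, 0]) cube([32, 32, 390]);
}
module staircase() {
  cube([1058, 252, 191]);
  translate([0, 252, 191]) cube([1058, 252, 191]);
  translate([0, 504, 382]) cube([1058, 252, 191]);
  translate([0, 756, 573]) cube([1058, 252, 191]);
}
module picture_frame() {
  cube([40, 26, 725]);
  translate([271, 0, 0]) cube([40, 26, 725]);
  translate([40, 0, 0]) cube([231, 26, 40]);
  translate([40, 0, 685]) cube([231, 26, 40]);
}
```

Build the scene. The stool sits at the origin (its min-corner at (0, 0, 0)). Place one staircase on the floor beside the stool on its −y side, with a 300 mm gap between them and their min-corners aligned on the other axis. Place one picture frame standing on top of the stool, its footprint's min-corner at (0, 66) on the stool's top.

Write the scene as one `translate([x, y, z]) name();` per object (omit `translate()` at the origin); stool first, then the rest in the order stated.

stool();
translate([0, -1308, 0]) staircase();
translate([0, 66, 422]) picture_frame();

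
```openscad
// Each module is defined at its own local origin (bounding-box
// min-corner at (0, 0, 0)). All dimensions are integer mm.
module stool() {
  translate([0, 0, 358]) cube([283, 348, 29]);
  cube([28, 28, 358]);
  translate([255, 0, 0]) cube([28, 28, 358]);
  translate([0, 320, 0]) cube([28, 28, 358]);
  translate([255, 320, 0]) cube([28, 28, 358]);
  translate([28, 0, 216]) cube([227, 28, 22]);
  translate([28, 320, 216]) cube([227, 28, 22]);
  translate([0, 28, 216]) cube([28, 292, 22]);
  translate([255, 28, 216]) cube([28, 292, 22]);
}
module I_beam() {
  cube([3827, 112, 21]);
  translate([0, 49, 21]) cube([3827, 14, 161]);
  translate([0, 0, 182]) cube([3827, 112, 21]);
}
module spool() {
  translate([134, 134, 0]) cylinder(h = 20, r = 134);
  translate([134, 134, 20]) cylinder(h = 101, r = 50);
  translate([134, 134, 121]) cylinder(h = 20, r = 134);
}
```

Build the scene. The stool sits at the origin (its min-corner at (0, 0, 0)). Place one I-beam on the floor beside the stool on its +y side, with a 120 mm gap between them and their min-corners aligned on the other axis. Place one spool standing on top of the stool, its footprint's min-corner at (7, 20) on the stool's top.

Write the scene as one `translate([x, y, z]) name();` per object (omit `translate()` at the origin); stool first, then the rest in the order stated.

stool();
translate([0, 468, 0]) I_beam();
translate([7, 20, 387]) spool();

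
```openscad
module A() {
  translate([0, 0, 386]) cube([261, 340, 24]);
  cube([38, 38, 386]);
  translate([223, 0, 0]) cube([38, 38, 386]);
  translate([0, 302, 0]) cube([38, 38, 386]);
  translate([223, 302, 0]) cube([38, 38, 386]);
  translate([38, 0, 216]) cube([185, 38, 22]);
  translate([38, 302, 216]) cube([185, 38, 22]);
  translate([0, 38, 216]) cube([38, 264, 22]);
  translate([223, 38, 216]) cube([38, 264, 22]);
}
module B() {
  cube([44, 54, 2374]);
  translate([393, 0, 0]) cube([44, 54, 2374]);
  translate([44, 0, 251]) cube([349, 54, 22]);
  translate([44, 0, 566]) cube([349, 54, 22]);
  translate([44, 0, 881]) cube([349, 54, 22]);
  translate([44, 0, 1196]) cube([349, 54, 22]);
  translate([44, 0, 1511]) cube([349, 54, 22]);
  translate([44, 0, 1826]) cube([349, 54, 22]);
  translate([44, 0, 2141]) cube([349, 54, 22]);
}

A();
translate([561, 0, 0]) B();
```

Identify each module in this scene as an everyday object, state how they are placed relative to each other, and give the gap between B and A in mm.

The ladder's nearest face is 300 mm from the stool's +x face.

A is a stool. B is a ladder. The ladder is on the floor beside the stool on its +x side. The gap between the ladder and the stool is 300 mm.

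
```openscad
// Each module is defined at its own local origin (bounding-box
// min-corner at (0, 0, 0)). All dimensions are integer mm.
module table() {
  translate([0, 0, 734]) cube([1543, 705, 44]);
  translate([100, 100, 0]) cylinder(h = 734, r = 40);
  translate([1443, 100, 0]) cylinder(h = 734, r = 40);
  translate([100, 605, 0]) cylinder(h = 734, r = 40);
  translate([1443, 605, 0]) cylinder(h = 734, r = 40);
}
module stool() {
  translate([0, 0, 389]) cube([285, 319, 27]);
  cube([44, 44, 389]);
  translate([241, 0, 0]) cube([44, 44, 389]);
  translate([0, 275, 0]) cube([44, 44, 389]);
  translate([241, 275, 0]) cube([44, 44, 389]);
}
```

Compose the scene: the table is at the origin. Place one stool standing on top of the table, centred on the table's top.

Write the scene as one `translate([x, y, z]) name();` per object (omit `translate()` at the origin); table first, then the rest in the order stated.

table();
translate([629, 193, 778]) stool();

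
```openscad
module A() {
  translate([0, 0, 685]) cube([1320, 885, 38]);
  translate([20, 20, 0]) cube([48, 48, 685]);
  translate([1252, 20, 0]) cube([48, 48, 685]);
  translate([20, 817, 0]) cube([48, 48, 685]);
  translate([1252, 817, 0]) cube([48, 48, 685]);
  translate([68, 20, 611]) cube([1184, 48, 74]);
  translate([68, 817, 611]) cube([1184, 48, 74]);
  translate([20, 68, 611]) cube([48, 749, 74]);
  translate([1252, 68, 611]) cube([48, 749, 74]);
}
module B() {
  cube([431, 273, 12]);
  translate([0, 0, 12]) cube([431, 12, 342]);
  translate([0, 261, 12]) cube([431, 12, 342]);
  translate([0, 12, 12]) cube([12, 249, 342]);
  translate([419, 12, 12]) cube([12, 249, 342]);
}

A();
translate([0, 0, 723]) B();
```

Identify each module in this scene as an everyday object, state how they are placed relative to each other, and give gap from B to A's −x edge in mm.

A is a table. B is an open box. The open box is on top of the table. The gap from the open box to the table's −x edge is 0 mm.

The open box's min-x is at 0; the table's min-x is 0; gap = 0 mm.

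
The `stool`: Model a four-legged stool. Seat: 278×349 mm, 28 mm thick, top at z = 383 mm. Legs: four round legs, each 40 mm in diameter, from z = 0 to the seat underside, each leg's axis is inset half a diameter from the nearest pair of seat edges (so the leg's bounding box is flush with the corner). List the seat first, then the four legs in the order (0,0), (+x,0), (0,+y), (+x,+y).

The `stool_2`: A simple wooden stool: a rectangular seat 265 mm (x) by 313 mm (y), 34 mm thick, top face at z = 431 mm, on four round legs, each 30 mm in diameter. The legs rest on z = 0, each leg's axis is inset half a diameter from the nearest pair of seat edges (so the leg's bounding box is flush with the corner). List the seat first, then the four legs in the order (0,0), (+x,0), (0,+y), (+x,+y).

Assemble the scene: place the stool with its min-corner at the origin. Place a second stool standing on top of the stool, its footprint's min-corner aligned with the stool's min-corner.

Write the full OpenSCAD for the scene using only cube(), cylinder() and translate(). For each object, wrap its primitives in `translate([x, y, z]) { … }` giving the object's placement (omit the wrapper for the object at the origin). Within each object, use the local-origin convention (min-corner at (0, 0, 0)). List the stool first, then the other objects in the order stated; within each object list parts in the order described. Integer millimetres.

translate([0, 0, 355]) cube([278, 349, 28]);
translate([20, 20, 0]) cylinder(h = 355, r = 20);
translate([258, 20, 0]) cylinder(h = 355, r = 20);
translate([20, 329, 0]) cylinder(h = 355, r = 20);
translate([258, 329, 0]) cylinder(h = 355, r = 20);
translate([0, 0, 383]) {
  translate([0, 0, 397]) cube([265, 313, 34]);
  translate([15, 15, 0]) cylinder(h = 397, r = 15);
  translate([250, 15, 0]) cylinder(h = 397, r = 15);
  translate([15, 298, 0]) cylinder(h = 397, r = 15);
  translate([250, 298, 0]) cylinder(h = 397, r = 15);
}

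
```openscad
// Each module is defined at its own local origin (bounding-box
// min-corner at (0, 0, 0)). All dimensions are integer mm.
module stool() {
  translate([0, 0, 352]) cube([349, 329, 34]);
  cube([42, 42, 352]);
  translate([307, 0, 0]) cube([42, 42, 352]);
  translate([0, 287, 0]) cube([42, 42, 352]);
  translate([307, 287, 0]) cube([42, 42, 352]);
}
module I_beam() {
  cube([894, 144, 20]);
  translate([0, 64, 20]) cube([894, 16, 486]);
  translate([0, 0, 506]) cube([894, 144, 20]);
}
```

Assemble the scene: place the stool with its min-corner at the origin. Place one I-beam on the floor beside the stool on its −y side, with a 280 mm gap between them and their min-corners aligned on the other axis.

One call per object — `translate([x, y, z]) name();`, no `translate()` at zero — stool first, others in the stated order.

stool();
translate([0, -424, 0]) I_beam();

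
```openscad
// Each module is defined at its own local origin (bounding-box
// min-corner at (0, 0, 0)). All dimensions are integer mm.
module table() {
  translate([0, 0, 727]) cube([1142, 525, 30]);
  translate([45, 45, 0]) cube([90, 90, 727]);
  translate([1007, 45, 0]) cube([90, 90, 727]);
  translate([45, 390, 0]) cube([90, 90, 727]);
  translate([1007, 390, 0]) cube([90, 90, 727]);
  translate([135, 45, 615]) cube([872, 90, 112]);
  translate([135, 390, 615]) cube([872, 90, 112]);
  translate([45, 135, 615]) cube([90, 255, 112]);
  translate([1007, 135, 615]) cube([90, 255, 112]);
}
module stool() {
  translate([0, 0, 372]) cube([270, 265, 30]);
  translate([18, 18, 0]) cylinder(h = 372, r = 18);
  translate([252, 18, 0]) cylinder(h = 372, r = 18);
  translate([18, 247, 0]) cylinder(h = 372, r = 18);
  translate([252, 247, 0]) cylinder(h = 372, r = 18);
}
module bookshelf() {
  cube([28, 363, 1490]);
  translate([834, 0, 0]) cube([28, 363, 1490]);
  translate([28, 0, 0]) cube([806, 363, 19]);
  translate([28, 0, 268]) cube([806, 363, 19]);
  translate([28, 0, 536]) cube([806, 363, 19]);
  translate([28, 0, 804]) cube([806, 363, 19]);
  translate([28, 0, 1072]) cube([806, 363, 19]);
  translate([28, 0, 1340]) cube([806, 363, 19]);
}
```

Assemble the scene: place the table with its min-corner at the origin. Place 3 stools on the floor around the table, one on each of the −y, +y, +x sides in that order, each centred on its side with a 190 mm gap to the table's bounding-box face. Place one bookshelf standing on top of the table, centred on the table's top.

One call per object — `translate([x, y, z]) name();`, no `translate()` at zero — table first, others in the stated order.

table();
translate([436, -455, 0]) stool();
translate([436, 715, 0]) stool();
translate([1332, 130, 0]) stool();
translate([140, 81, 757]) bookshelf();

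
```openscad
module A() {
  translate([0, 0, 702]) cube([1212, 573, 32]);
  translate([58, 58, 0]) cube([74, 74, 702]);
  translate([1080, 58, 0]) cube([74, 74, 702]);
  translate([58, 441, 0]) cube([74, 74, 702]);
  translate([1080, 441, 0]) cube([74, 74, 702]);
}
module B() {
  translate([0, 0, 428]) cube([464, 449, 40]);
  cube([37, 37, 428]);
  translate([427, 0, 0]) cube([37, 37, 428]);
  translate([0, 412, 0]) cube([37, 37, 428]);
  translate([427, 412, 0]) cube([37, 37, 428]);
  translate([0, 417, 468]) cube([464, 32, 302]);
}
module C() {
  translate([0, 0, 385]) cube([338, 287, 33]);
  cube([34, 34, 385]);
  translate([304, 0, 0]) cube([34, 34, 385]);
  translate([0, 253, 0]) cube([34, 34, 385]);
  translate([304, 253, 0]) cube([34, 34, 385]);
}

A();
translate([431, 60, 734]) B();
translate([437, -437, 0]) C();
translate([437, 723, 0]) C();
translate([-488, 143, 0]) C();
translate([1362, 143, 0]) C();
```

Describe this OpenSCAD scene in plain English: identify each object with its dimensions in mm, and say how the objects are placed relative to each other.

A is a table: top 1212 mm (x) × 573 mm (y), 32 mm thick, upper face at z = 734 mm, on four 74×74 mm square legs, each inset 58 mm from the nearest pair of top edges, running from z = 0 to the bottom of the top.

B is a chair: 464×449 mm seat, 40 mm thick, top at z = 468 mm, on four 37 mm square corner legs flush with the seat edges. A 32 mm thick backrest slab spans the full seat width, extending 302 mm above the seat top, its back face flush with the seat's +y edge.

C is a four-legged stool. The seat is a 338×287×33 mm slab whose top surface is at z = 418 mm; four square legs, each 34×34 mm in cross-section, run from the floor (z = 0) to the underside of the seat, each flush with a corner of the seat.

The chair is on top of the table. Four stools sit around the table at the −y, +y, −x, +x sides.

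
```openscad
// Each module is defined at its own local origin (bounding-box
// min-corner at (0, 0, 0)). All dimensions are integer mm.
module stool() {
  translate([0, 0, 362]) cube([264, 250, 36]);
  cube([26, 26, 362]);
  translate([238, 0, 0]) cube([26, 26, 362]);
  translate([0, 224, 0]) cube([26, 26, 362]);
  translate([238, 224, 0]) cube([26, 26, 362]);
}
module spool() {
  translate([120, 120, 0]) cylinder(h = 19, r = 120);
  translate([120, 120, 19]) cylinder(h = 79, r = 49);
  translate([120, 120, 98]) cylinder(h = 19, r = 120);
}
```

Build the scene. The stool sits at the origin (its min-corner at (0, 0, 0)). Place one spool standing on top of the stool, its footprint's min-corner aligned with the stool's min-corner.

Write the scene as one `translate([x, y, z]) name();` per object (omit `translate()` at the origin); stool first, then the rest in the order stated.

stool();
translate([0, 0, 398]) spool();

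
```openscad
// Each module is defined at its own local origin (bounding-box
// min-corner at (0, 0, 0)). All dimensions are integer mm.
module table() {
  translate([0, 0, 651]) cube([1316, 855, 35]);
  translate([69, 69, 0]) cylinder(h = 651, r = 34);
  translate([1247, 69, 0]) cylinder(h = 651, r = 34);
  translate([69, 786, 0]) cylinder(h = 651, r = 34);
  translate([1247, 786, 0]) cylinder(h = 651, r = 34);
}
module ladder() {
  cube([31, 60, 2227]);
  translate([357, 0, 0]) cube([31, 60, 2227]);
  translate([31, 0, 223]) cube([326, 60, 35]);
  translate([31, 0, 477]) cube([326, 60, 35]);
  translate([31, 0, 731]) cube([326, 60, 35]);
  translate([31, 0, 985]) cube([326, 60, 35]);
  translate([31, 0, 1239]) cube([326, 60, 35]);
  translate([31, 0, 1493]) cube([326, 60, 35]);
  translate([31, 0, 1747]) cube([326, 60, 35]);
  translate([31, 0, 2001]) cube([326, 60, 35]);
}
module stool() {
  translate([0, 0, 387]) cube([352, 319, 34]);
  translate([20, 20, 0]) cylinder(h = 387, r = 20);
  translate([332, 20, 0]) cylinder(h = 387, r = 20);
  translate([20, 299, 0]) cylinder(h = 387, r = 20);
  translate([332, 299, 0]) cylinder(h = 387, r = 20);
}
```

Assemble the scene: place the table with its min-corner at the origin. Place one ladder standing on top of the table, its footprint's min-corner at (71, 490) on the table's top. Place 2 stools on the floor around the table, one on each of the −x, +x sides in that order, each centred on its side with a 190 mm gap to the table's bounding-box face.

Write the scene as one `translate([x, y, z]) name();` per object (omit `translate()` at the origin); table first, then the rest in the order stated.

table();
translate([71, 490, 686]) ladder();
translate([-542, 268, 0]) stool();
translate([1506, 268, 0]) stool();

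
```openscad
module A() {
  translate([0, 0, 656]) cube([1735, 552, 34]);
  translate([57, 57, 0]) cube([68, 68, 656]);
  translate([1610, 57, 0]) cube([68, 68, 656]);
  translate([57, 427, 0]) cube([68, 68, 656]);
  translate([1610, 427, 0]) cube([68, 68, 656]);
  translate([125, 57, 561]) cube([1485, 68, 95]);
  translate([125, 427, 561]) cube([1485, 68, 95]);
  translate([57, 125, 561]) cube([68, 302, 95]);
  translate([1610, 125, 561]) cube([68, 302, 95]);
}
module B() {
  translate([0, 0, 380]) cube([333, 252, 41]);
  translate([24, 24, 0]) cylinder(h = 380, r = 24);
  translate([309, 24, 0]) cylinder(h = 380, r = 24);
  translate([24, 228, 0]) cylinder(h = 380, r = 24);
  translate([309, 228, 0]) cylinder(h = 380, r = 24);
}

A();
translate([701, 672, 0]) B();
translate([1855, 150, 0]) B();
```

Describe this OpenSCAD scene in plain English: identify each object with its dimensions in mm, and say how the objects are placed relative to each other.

A is a rectangular dining table. The top is 1735×552×34 mm with its upper surface at z = 690 mm. It stands on four 68×68 mm square legs, each inset 57 mm from the nearest pair of top edges, running from the floor to the underside of the top. Four apron rails, 68 mm thick and 95 mm tall, run between adjacent legs with their top edges flush with the underside of the top and their outer faces flush with the legs' outer faces.

B is a four-legged stool. The seat is 333×252 mm, 41 mm thick, top at z = 421 mm. It stands on four round legs, each 48 mm in diameter, from z = 0 to the seat underside, each leg's axis is inset half a diameter from the nearest pair of seat edges (so the leg's bounding box is flush with the corner).

Two stools sit around the table at the +y, +x sides.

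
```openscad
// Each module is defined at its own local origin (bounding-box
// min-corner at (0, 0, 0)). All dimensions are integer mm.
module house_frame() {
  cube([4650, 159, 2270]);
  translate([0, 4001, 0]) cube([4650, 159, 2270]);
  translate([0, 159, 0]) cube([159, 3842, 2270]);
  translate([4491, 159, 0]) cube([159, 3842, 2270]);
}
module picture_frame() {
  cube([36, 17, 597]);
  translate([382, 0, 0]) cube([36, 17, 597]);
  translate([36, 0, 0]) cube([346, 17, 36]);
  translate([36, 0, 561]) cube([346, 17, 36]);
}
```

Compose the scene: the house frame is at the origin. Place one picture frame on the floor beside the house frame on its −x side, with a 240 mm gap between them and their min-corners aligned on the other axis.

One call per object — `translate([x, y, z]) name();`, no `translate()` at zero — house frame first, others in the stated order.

house_frame();
translate([-658, 0, 0]) picture_frame();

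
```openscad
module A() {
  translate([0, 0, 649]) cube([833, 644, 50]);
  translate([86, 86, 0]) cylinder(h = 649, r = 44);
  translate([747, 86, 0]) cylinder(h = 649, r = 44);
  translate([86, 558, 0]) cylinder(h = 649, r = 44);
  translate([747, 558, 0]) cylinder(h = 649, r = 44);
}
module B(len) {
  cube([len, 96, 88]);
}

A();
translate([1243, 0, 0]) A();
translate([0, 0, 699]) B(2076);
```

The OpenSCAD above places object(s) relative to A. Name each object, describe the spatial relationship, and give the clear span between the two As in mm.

A is a table. B is a beam. A beam spans the tops of two tables. The clear span between the two tables is 410 mm.

Second table starts at x = 1243; first ends at x = 833; clear span = 1243 − 833 = 410 mm.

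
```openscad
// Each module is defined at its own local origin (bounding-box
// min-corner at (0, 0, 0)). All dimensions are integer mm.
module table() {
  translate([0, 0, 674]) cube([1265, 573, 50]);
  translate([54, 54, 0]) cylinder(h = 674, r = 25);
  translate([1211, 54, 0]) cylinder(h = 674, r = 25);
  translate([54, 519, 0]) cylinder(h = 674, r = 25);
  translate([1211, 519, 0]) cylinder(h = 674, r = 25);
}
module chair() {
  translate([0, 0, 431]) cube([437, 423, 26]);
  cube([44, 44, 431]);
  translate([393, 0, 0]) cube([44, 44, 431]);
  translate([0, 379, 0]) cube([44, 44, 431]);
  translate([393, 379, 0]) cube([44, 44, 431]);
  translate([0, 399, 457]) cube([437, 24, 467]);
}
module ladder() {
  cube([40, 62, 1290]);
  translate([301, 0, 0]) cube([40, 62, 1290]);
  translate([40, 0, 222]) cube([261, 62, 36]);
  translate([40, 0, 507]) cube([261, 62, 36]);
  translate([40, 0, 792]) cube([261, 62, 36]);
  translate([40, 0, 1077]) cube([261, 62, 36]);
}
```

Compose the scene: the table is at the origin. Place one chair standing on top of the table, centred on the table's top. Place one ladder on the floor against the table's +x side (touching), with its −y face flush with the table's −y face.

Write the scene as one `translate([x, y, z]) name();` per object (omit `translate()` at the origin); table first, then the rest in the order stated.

table();
translate([414, 75, 724]) chair();
translate([1265, 0, 0]) ladder();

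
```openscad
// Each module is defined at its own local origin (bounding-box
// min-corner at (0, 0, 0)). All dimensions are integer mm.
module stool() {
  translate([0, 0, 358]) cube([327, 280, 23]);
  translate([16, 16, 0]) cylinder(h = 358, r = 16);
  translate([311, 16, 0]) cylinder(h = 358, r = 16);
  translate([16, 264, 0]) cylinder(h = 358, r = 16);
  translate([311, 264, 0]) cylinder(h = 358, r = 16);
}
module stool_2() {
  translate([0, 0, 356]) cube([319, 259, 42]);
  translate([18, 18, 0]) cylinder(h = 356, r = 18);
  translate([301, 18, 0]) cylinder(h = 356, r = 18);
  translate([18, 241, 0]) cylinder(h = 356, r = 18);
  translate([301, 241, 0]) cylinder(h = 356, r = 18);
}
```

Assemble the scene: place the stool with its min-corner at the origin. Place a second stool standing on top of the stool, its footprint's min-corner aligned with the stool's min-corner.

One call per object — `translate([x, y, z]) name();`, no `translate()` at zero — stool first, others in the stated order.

stool();
translate([0, 0, 381]) stool_2();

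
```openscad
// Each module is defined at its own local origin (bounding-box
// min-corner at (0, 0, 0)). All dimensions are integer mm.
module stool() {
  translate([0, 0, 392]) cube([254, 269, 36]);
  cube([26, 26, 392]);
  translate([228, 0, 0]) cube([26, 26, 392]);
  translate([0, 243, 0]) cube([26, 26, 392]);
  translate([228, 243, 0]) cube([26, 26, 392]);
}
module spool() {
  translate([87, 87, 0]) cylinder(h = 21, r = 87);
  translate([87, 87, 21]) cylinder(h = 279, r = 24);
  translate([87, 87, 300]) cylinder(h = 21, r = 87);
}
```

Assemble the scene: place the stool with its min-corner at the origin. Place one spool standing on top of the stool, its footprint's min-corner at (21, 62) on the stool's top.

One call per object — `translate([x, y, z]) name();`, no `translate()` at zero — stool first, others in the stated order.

stool();
translate([21, 62, 428]) spool();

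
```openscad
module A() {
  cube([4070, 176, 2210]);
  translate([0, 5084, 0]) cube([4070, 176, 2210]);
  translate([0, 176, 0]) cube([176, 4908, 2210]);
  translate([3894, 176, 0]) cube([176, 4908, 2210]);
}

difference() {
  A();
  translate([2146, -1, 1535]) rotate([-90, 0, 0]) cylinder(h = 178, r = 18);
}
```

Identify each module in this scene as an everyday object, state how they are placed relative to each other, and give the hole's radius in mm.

A is a house frame. The house frame has a circular hole through its front wall. The hole's radius is 18 mm.

The subtracted cylinder has r = 18 mm.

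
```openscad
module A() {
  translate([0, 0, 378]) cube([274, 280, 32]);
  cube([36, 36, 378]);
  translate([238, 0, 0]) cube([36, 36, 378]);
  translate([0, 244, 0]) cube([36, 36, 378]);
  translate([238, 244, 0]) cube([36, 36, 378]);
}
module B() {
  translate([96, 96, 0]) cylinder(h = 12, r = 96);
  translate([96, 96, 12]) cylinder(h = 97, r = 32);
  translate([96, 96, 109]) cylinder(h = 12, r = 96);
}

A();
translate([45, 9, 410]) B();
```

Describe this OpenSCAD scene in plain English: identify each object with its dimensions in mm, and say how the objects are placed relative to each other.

A is a four-legged stool. The seat is a 274×280×32 mm slab whose top surface is at z = 410 mm; four square legs, each 36×36 mm in cross-section, run from the floor (z = 0) to the underside of the seat, each flush with a corner of the seat.

B is a spool: two coaxial disc flanges of radius 96 mm and thickness 12 mm, joined by a core cylinder of radius 32 mm and height 97 mm. The lower flange rests on z = 0 and the three cylinders share a vertical axis.

The spool is on top of the stool.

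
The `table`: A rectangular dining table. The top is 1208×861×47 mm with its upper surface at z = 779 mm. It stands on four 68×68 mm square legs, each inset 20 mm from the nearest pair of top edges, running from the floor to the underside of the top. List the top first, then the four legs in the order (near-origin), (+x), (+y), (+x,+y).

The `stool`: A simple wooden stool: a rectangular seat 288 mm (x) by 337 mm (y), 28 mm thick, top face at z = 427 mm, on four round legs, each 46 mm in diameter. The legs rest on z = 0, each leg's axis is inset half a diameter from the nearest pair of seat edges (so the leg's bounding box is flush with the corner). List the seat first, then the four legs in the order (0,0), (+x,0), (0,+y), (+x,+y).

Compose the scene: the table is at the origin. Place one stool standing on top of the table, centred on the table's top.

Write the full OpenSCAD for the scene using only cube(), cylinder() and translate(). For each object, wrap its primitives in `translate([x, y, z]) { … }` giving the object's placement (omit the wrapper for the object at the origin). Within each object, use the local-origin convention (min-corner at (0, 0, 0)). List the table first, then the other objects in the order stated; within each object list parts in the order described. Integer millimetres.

translate([0, 0, 732]) cube([1208, 861, 47]);
translate([20, 20, 0]) cube([68, 68, 732]);
translate([1120, 20, 0]) cube([68, 68, 732]);
translate([20, 773, 0]) cube([68, 68, 732]);
translate([1120, 773, 0]) cube([68, 68, 732]);
translate([460, 262, 779]) {
  translate([0, 0, 399]) cube([288, 337, 28]);
  translate([23, 23, 0]) cylinder(h = 399, r = 23);
  translate([265, 23, 0]) cylinder(h = 399, r = 23);
  translate([23, 314, 0]) cylinder(h = 399, r = 23);
  translate([265, 314, 0]) cylinder(h = 399, r = 23);
}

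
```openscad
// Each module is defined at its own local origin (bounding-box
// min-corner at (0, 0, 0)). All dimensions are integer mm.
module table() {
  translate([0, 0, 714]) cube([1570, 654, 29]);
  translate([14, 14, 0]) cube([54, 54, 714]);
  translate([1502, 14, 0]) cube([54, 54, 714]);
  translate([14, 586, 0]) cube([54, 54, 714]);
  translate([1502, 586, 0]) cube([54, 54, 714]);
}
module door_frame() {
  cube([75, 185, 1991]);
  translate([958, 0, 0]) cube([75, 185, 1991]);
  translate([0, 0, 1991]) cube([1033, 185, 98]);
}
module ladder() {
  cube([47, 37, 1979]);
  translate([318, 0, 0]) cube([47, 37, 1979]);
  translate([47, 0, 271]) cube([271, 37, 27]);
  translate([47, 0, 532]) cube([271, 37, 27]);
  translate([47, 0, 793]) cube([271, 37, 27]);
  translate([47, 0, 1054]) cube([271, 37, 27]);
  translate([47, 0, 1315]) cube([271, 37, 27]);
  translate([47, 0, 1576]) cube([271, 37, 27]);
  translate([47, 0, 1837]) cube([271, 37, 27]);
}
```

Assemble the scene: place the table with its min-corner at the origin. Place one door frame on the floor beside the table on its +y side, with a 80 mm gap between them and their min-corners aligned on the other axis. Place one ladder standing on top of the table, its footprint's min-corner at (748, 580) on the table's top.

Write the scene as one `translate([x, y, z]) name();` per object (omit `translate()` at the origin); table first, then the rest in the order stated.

table();
translate([0, 734, 0]) door_frame();
translate([748, 580, 743]) ladder();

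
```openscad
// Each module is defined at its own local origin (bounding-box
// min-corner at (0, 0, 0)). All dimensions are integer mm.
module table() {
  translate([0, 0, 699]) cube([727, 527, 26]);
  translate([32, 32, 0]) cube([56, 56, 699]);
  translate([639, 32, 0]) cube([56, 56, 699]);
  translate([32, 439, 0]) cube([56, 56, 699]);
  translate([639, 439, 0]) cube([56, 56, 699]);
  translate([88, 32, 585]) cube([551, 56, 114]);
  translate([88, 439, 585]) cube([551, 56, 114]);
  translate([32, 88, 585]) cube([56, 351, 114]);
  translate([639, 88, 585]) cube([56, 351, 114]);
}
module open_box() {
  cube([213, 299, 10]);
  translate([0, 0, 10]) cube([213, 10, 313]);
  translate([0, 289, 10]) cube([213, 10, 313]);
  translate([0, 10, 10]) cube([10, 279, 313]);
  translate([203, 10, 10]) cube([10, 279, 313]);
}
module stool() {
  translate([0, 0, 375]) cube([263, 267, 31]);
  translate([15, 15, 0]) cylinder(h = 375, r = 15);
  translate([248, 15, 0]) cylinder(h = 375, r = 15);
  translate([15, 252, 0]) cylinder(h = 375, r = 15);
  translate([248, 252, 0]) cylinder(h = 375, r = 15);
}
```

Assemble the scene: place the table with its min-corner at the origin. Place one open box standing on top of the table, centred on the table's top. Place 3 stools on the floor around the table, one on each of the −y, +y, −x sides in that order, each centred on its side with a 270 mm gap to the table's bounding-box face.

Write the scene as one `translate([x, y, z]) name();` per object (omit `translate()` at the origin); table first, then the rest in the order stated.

table();
translate([257, 114, 725]) open_box();
translate([232, -537, 0]) stool();
translate([232, 797, 0]) stool();
translate([-533, 130, 0]) stool();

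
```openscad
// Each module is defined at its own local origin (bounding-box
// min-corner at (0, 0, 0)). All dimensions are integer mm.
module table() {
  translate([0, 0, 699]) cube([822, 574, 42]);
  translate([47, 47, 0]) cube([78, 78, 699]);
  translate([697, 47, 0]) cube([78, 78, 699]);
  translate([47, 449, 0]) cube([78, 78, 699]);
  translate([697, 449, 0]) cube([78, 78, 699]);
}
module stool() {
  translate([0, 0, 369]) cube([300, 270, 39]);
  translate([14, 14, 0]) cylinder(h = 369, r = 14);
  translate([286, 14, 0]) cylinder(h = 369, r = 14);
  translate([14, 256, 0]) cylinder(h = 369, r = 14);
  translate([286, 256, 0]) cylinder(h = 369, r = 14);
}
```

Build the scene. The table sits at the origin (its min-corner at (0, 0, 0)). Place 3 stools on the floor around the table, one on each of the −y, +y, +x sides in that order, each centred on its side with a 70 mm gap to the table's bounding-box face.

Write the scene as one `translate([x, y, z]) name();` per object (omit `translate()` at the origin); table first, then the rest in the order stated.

table();
translate([261, -340, 0]) stool();
translate([261, 644, 0]) stool();
translate([892, 152, 0]) stool();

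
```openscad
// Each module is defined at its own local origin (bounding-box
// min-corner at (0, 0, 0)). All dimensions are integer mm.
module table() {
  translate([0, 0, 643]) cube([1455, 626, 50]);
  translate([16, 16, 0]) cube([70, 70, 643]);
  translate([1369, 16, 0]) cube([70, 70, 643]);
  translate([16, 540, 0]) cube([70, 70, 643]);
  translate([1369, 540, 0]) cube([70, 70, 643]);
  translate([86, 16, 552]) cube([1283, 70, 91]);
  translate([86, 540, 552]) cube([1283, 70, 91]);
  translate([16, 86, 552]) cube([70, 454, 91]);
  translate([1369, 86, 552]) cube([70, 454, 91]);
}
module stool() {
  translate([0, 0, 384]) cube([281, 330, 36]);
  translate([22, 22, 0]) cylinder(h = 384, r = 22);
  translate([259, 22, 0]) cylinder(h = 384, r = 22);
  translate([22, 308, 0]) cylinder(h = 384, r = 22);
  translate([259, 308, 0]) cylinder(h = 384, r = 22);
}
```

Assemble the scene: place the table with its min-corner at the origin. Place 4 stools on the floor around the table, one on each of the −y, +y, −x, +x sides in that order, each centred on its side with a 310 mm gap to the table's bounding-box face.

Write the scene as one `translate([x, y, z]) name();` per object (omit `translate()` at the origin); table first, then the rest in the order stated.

table();
translate([587, -640, 0]) stool();
translate([587, 936, 0]) stool();
translate([-591, 148, 0]) stool();
translate([1765, 148, 0]) stool();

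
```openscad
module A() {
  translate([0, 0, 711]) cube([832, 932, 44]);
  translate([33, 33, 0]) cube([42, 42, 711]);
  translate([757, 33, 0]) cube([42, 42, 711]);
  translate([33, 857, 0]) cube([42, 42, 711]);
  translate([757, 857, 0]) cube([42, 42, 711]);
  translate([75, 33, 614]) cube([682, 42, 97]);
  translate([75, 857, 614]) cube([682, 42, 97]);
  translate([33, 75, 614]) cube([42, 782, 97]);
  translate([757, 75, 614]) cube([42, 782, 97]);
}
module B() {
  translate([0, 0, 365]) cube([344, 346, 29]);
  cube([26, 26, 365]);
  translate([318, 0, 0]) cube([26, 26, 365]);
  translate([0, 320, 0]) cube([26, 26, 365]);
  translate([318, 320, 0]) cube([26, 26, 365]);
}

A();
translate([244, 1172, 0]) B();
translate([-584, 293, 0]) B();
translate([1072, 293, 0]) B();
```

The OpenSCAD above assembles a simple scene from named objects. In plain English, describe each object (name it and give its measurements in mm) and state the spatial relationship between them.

A is a rectangular dining table. The top is 832×932×44 mm with its upper surface at z = 755 mm. It stands on four 42×42 mm square legs, each inset 33 mm from the nearest pair of top edges, running from the floor to the underside of the top. Four apron rails, 42 mm thick and 97 mm tall, run between adjacent legs with their top edges flush with the underside of the top and their outer faces flush with the legs' outer faces.

B is a four-legged stool. The seat is a 344×346×29 mm slab whose top surface is at z = 394 mm; four square legs, each 26×26 mm in cross-section, run from the floor (z = 0) to the underside of the seat, each flush with a corner of the seat.

Three stools sit around the table at the +y, −x, +x sides.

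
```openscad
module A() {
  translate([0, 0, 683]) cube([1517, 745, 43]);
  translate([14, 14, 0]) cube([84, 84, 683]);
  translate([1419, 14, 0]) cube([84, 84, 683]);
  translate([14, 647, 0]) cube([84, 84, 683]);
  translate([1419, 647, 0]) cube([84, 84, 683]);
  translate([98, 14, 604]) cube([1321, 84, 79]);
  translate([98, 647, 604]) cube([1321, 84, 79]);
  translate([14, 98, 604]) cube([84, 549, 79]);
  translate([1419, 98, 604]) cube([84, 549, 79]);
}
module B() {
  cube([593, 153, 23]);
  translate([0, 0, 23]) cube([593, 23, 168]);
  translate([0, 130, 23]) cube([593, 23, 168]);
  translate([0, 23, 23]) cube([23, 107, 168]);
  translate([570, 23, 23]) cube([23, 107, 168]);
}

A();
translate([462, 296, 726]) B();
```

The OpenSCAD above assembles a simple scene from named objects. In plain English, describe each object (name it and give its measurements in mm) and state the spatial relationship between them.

A is a table with a 1517×745 mm rectangular top, 43 mm thick, top surface at z = 726 mm, supported by four 84×84 mm square legs, each inset 14 mm from the nearest pair of top edges, running from the floor. Four apron rails, 84 mm thick and 79 mm tall, run between adjacent legs with their top edges flush with the underside of the top and their outer faces flush with the legs' outer faces.

B is an open-topped rectangular box: outside dimensions 593×153×191 mm, with a uniform wall and base thickness of 23 mm. The base is a full 593×153 slab on the floor; four walls sit on top of the base. The front and back walls (the −y and +y sides) span the full width; the two side walls fit between them.

The open box is on top of the table, centred.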